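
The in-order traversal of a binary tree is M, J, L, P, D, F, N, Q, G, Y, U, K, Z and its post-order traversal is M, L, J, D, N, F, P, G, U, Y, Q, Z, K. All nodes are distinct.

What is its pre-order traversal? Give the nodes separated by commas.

The last element of post-order is the root; it splits in-order into left and right subtrees.
Root K: left subtree has 11 nodes {M, J, L, P, D, F, N, Q, G, Y, U}, right has 1 {Z}.
  Root Q: left subtree has 7 nodes {M, J, L, P, D, F, N}, right has 3 {G, Y, U}.
    Root P: left subtree has 3 nodes {M, J, L}, right has 3 {D, F, N}.
      Root J: left subtree has 1 node {M}, right has 1 {L}.
      Root F: left subtree has 1 node {D}, right has 1 {N}.
    Root Y: left subtree has 1 node {G}, right has 1 {U}.

K, Q, P, J, M, L, F, D, N, Y, G, U, Z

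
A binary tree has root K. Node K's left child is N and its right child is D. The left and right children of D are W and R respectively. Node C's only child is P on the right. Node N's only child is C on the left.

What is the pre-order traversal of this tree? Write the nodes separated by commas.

K, N, C, P, D, W, R

Pre-order visits the node, then its left subtree, then its right subtree.
Visit K.
At K: go left to N.
  Visit N.
  At N: go left to C.
    Visit C.
    At C: no left child.
    At C: go right to P.
      P is a leaf — visit P.
  At N: no right child.
At K: go right to D.
  Visit D.
  At D: go left to W.
    W is a leaf — visit W.
  At D: go right to R.
    R is a leaf — visit R.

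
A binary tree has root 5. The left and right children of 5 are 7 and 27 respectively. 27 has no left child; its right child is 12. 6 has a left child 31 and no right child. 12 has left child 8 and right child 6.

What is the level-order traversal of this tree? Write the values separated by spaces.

Level-order visits nodes level by level from the root, left to right within each level.
Level 0: 5
Level 1: 7, 27
Level 2: 12
Level 3: 8, 6
Level 4: 31

5 7 27 12 8 6 31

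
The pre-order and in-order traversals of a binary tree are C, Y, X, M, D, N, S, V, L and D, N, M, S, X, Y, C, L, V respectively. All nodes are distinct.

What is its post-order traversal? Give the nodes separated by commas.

N, D, S, M, X, Y, L, V, C

The first element of pre-order is the root; it splits in-order into left and right subtrees.
Root C: left subtree has 6 nodes {D, N, M, S, X, Y}, right has 2 {L, V}.
  Root Y: left subtree has 5 nodes {D, N, M, S, X}, right has 0 { }.
    Root X: left subtree has 4 nodes {D, N, M, S}, right has 0 { }.
      Root M: left subtree has 2 nodes {D, N}, right has 1 {S}.
        Root D: left subtree has 0 nodes { }, right has 1 {N}.
  Root V: left subtree has 1 node {L}, right has 0 { }.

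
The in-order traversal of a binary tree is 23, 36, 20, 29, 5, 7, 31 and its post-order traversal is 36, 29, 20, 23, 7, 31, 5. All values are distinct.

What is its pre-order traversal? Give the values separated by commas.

The last element of post-order is the root; it splits in-order into left and right subtrees.
Root 5: left subtree has 4 nodes {23, 36, 20, 29}, right has 2 {7, 31}.
  Root 23: left subtree has 0 nodes { }, right has 3 {36, 20, 29}.
    Root 20: left subtree has 1 node {36}, right has 1 {29}.
  Root 31: left subtree has 1 node {7}, right has 0 { }.

5, 23, 20, 36, 29, 31, 7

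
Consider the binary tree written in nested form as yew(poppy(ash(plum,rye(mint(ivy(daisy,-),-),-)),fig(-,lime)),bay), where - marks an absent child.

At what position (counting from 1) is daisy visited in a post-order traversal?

Post-order visits the left subtree, then the right subtree, then the node.
At yew: go left to poppy.
  At poppy: go left to ash.
    At ash: go left to plum.
      plum is a leaf — visit plum.
    At ash: go right to rye.
      At rye: go left to mint.
        At mint: go left to ivy.
          At ivy: go left to daisy.
            daisy is a leaf — visit daisy.
          At ivy: no right child.
          Visit ivy.
        At mint: no right child.
        Visit mint.
      At rye: no right child.
      Visit rye.
    Visit ash.
  At poppy: go right to fig.
    At fig: no left child.
    At fig: go right to lime.
      lime is a leaf — visit lime.
    Visit fig.
  Visit poppy.
At yew: go right to bay.
  bay is a leaf — visit bay.
Visit yew.
Full post-order sequence: plum, daisy, ivy, mint, rye, ash, lime, fig, poppy, bay, yew.

2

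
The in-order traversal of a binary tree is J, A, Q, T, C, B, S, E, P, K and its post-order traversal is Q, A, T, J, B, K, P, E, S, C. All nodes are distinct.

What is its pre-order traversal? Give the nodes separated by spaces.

C J T A Q S B E P K

The last element of post-order is the root; it splits in-order into left and right subtrees.
Root C: left subtree has 4 nodes {J, A, Q, T}, right has 5 {B, S, E, P, K}.
  Root J: left subtree has 0 nodes { }, right has 3 {A, Q, T}.
    Root T: left subtree has 2 nodes {A, Q}, right has 0 { }.
      Root A: left subtree has 0 nodes { }, right has 1 {Q}.
  Root S: left subtree has 1 node {B}, right has 3 {E, P, K}.
    Root E: left subtree has 0 nodes { }, right has 2 {P, K}.
      Root P: left subtree has 0 nodes { }, right has 1 {K}.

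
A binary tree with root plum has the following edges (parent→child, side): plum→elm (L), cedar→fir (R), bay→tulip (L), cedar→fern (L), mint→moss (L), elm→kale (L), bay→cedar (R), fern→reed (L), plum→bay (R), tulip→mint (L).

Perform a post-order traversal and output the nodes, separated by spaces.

Post-order visits the left subtree, then the right subtree, then the node.
At plum: go left to elm.
  At elm: go left to kale.
    kale is a leaf — visit kale.
  At elm: no right child.
  Visit elm.
At plum: go right to bay.
  At bay: go left to tulip.
    At tulip: go left to mint.
      At mint: go left to moss.
        moss is a leaf — visit moss.
      At mint: no right child.
      Visit mint.
    At tulip: no right child.
    Visit tulip.
  At bay: go right to cedar.
    At cedar: go left to fern.
      At fern: go left to reed.
        reed is a leaf — visit reed.
      At fern: no right child.
      Visit fern.
    At cedar: go right to fir.
      fir is a leaf — visit fir.
    Visit cedar.
  Visit bay.
Visit plum.

kale elm moss mint tulip reed fern fir cedar bay plum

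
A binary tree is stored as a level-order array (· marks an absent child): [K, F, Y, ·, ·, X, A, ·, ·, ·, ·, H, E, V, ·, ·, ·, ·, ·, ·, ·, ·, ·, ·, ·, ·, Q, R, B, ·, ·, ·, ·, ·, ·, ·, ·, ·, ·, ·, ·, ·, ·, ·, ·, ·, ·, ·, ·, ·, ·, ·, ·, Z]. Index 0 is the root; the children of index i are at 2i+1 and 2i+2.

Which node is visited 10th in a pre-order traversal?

V

Pre-order visits the node, then its left subtree, then its right subtree.
Visit K.
At K: go left to F.
  F is a leaf — visit F.
At K: go right to Y.
  Visit Y.
  At Y: go left to X.
    Visit X.
    At X: go left to H.
      H is a leaf — visit H.
    At X: go right to E.
      Visit E.
      At E: no left child.
      At E: go right to Q.
        Visit Q.
        At Q: go left to Z.
          Z is a leaf — visit Z.
        At Q: no right child.
  At Y: go right to A.
    Visit A.
    At A: go left to V.
      Visit V.
      At V: go left to R.
        R is a leaf — visit R.
      At V: go right to B.
        B is a leaf — visit B.
    At A: no right child.
Full pre-order sequence: K, F, Y, X, H, E, Q, Z, A, V, R, B.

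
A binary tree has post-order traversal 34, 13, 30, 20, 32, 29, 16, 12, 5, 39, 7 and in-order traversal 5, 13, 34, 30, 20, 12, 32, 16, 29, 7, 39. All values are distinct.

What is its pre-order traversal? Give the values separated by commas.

The last element of post-order is the root; it splits in-order into left and right subtrees.
Root 7: left subtree has 9 nodes {5, 13, 34, 30, 20, 12, 32, 16, 29}, right has 1 {39}.
  Root 5: left subtree has 0 nodes { }, right has 8 {13, 34, 30, 20, 12, 32, 16, 29}.
    Root 12: left subtree has 4 nodes {13, 34, 30, 20}, right has 3 {32, 16, 29}.
      Root 20: left subtree has 3 nodes {13, 34, 30}, right has 0 { }.
        Root 30: left subtree has 2 nodes {13, 34}, right has 0 { }.
          Root 13: left subtree has 0 nodes { }, right has 1 {34}.
      Root 16: left subtree has 1 node {32}, right has 1 {29}.

7, 5, 12, 20, 30, 13, 34, 16, 32, 29, 39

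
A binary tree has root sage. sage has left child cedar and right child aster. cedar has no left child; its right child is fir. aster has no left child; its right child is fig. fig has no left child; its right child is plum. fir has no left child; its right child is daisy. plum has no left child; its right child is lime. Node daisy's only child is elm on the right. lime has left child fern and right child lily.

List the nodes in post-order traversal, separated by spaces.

elm daisy fir cedar fern lily lime plum fig aster sage

Post-order visits the left subtree, then the right subtree, then the node.
At sage: go left to cedar.
  At cedar: no left child.
  At cedar: go right to fir.
    At fir: no left child.
    At fir: go right to daisy.
      At daisy: no left child.
      At daisy: go right to elm.
        elm is a leaf — visit elm.
      Visit daisy.
    Visit fir.
  Visit cedar.
At sage: go right to aster.
  At aster: no left child.
  At aster: go right to fig.
    At fig: no left child.
    At fig: go right to plum.
      At plum: no left child.
      At plum: go right to lime.
        At lime: go left to fern.
          fern is a leaf — visit fern.
        At lime: go right to lily.
          lily is a leaf — visit lily.
        Visit lime.
      Visit plum.
    Visit fig.
  Visit aster.
Visit sage.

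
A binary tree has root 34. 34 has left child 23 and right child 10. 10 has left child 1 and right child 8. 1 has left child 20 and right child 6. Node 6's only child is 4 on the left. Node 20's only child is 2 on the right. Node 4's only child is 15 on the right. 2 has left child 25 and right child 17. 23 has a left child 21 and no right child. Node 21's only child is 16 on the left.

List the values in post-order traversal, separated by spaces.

16 21 23 25 17 2 20 15 4 6 1 8 10 34

Post-order visits the left subtree, then the right subtree, then the node.
At 34: go left to 23.
  At 23: go left to 21.
    At 21: go left to 16.
      16 is a leaf — visit 16.
    At 21: no right child.
    Visit 21.
  At 23: no right child.
  Visit 23.
At 34: go right to 10.
  At 10: go left to 1.
    At 1: go left to 20.
      At 20: no left child.
      At 20: go right to 2.
        At 2: go left to 25.
          25 is a leaf — visit 25.
        At 2: go right to 17.
          17 is a leaf — visit 17.
        Visit 2.
      Visit 20.
    At 1: go right to 6.
      At 6: go left to 4.
        At 4: no left child.
        At 4: go right to 15.
          15 is a leaf — visit 15.
        Visit 4.
      At 6: no right child.
      Visit 6.
    Visit 1.
  At 10: go right to 8.
    8 is a leaf — visit 8.
  Visit 10.
Visit 34.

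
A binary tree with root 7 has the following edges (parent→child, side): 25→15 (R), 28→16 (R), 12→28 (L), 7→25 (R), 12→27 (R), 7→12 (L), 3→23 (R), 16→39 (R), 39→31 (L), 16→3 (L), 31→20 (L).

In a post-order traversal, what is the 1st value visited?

Post-order visits the left subtree, then the right subtree, then the node.
At 7: go left to 12.
  At 12: go left to 28.
    At 28: no left child.
    At 28: go right to 16.
      At 16: go left to 3.
        At 3: no left child.
        At 3: go right to 23.
          23 is a leaf — visit 23.
        Visit 3.
      At 16: go right to 39.
        At 39: go left to 31.
          At 31: go left to 20.
            20 is a leaf — visit 20.
          At 31: no right child.
          Visit 31.
        At 39: no right child.
        Visit 39.
      Visit 16.
    Visit 28.
  At 12: go right to 27.
    27 is a leaf — visit 27.
  Visit 12.
At 7: go right to 25.
  At 25: no left child.
  At 25: go right to 15.
    15 is a leaf — visit 15.
  Visit 25.
Visit 7.
Full post-order sequence: 23, 3, 20, 31, 39, 16, 28, 27, 12, 15, 25, 7.

23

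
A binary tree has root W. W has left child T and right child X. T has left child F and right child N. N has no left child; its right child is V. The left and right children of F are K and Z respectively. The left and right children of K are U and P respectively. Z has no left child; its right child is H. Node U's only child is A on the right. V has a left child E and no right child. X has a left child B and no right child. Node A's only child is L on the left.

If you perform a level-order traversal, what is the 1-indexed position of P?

Level-order visits nodes level by level from the root, left to right within each level.
Level 0: W
Level 1: T, X
Level 2: F, N, B
Level 3: K, Z, V
Level 4: U, P, H, E
Level 5: A
Level 6: L
Full level-order sequence: W, T, X, F, N, B, K, Z, V, U, P, H, E, A, L.

11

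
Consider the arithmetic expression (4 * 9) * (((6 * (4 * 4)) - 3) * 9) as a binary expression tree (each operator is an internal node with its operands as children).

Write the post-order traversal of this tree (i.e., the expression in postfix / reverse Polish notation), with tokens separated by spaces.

Post-order on an expression tree gives postfix notation: for each operator, emit left operand, right operand, then the operator.

4 9 * 6 4 4 * * 3 - 9 * *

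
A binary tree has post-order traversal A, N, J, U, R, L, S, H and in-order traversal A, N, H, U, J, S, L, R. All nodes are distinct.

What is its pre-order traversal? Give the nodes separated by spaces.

The last element of post-order is the root; it splits in-order into left and right subtrees.
Root H: left subtree has 2 nodes {A, N}, right has 5 {U, J, S, L, R}.
  Root N: left subtree has 1 node {A}, right has 0 { }.
  Root S: left subtree has 2 nodes {U, J}, right has 2 {L, R}.
    Root U: left subtree has 0 nodes { }, right has 1 {J}.
    Root L: left subtree has 0 nodes { }, right has 1 {R}.

H N A S U J L R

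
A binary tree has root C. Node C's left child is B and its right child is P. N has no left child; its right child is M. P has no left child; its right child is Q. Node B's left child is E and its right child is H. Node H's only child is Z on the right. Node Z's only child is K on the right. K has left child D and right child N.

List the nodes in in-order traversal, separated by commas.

In-order visits the left subtree, then the node, then the right subtree.
At C: go left to B.
  At B: go left to E.
    E is a leaf — visit E.
  Visit B.
  At B: go right to H.
    At H: no left child.
    Visit H.
    At H: go right to Z.
      At Z: no left child.
      Visit Z.
      At Z: go right to K.
        At K: go left to D.
          D is a leaf — visit D.
        Visit K.
        At K: go right to N.
          At N: no left child.
          Visit N.
          At N: go right to M.
            M is a leaf — visit M.
Visit C.
At C: go right to P.
  At P: no left child.
  Visit P.
  At P: go right to Q.
    Q is a leaf — visit Q.

E, B, H, Z, D, K, N, M, C, P, Q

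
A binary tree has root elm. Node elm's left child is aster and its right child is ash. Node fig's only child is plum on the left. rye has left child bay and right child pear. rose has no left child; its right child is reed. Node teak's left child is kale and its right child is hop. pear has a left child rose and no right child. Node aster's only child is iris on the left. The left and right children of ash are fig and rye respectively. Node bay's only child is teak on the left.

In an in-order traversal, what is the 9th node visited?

In-order visits the left subtree, then the node, then the right subtree.
At elm: go left to aster.
  At aster: go left to iris.
    iris is a leaf — visit iris.
  Visit aster.
  At aster: no right child.
Visit elm.
At elm: go right to ash.
  At ash: go left to fig.
    At fig: go left to plum.
      plum is a leaf — visit plum.
    Visit fig.
    At fig: no right child.
  Visit ash.
  At ash: go right to rye.
    At rye: go left to bay.
      At bay: go left to teak.
        At teak: go left to kale.
          kale is a leaf — visit kale.
        Visit teak.
        At teak: go right to hop.
          hop is a leaf — visit hop.
      Visit bay.
      At bay: no right child.
    Visit rye.
    At rye: go right to pear.
      At pear: go left to rose.
        At rose: no left child.
        Visit rose.
        At rose: go right to reed.
          reed is a leaf — visit reed.
      Visit pear.
      At pear: no right child.
Full in-order sequence: iris, aster, elm, plum, fig, ash, kale, teak, hop, bay, rye, rose, reed, pear.

hop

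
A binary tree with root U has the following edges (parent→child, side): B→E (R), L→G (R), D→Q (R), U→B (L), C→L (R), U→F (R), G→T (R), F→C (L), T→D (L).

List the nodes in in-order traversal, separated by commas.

In-order visits the left subtree, then the node, then the right subtree.
At U: go left to B.
  At B: no left child.
  Visit B.
  At B: go right to E.
    E is a leaf — visit E.
Visit U.
At U: go right to F.
  At F: go left to C.
    At C: no left child.
    Visit C.
    At C: go right to L.
      At L: no left child.
      Visit L.
      At L: go right to G.
        At G: no left child.
        Visit G.
        At G: go right to T.
          At T: go left to D.
            At D: no left child.
            Visit D.
            At D: go right to Q.
              Q is a leaf — visit Q.
          Visit T.
          At T: no right child.
  Visit F.
  At F: no right child.

B, E, U, C, L, G, D, Q, T, F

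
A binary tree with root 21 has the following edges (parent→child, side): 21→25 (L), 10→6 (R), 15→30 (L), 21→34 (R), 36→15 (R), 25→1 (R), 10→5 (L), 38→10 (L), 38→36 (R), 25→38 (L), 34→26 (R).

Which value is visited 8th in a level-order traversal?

36

Level-order visits nodes level by level from the root, left to right within each level.
Level 0: 21
Level 1: 25, 34
Level 2: 38, 1, 26
Level 3: 10, 36
Level 4: 5, 6, 15
Level 5: 30
Full level-order sequence: 21, 25, 34, 38, 1, 26, 10, 36, 5, 6, 15, 30.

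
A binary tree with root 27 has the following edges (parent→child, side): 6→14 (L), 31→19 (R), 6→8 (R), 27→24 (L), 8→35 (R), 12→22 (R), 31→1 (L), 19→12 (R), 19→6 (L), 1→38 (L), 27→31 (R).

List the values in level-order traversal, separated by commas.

Level-order visits nodes level by level from the root, left to right within each level.
Level 0: 27
Level 1: 24, 31
Level 2: 1, 19
Level 3: 38, 6, 12
Level 4: 14, 8, 22
Level 5: 35

27, 24, 31, 1, 19, 38, 6, 12, 14, 8, 22, 35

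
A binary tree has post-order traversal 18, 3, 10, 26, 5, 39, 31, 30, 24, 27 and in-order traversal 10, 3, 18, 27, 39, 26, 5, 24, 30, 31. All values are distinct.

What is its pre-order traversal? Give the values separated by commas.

The last element of post-order is the root; it splits in-order into left and right subtrees.
Root 27: left subtree has 3 nodes {10, 3, 18}, right has 6 {39, 26, 5, 24, 30, 31}.
  Root 10: left subtree has 0 nodes { }, right has 2 {3, 18}.
    Root 3: left subtree has 0 nodes { }, right has 1 {18}.
  Root 24: left subtree has 3 nodes {39, 26, 5}, right has 2 {30, 31}.
    Root 39: left subtree has 0 nodes { }, right has 2 {26, 5}.
      Root 5: left subtree has 1 node {26}, right has 0 { }.
    Root 30: left subtree has 0 nodes { }, right has 1 {31}.

27, 10, 3, 18, 24, 39, 5, 26, 30, 31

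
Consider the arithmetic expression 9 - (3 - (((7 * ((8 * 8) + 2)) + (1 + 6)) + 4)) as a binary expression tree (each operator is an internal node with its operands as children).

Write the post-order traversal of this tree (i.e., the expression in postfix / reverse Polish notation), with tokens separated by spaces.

Post-order on an expression tree gives postfix notation: for each operator, emit left operand, right operand, then the operator.

9 3 7 8 8 * 2 + * 1 6 + + 4 + - -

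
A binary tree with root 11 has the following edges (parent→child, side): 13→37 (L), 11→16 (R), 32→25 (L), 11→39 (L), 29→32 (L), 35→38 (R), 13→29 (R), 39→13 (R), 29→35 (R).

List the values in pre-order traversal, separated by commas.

11, 39, 13, 37, 29, 32, 25, 35, 38, 16

Pre-order visits the node, then its left subtree, then its right subtree.
Visit 11.
At 11: go left to 39.
  Visit 39.
  At 39: no left child.
  At 39: go right to 13.
    Visit 13.
    At 13: go left to 37.
      37 is a leaf — visit 37.
    At 13: go right to 29.
      Visit 29.
      At 29: go left to 32.
        Visit 32.
        At 32: go left to 25.
          25 is a leaf — visit 25.
        At 32: no right child.
      At 29: go right to 35.
        Visit 35.
        At 35: no left child.
        At 35: go right to 38.
          38 is a leaf — visit 38.
At 11: go right to 16.
  16 is a leaf — visit 16.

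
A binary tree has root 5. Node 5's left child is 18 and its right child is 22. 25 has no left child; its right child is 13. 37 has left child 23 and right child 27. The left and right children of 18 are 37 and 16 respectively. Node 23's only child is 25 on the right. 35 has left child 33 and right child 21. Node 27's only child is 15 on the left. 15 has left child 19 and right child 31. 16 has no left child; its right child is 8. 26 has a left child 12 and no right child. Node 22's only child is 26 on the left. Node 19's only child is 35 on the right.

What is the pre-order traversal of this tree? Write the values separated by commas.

5, 18, 37, 23, 25, 13, 27, 15, 19, 35, 33, 21, 31, 16, 8, 22, 26, 12

Pre-order visits the node, then its left subtree, then its right subtree.
Visit 5.
At 5: go left to 18.
  Visit 18.
  At 18: go left to 37.
    Visit 37.
    At 37: go left to 23.
      Visit 23.
      At 23: no left child.
      At 23: go right to 25.
        Visit 25.
        At 25: no left child.
        At 25: go right to 13.
          13 is a leaf — visit 13.
    At 37: go right to 27.
      Visit 27.
      At 27: go left to 15.
        Visit 15.
        At 15: go left to 19.
          Visit 19.
          At 19: no left child.
          At 19: go right to 35.
            Visit 35.
            At 35: go left to 33.
              33 is a leaf — visit 33.
            At 35: go right to 21.
              21 is a leaf — visit 21.
        At 15: go right to 31.
          31 is a leaf — visit 31.
      At 27: no right child.
  At 18: go right to 16.
    Visit 16.
    At 16: no left child.
    At 16: go right to 8.
      8 is a leaf — visit 8.
At 5: go right to 22.
  Visit 22.
  At 22: go left to 26.
    Visit 26.
    At 26: go left to 12.
      12 is a leaf — visit 12.
    At 26: no right child.
  At 22: no right child.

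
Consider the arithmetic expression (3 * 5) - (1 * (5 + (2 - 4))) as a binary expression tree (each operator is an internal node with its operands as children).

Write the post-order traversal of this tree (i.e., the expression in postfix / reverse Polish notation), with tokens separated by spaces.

3 5 * 1 5 2 4 - + * -

Post-order on an expression tree gives postfix notation: for each operator, emit left operand, right operand, then the operator.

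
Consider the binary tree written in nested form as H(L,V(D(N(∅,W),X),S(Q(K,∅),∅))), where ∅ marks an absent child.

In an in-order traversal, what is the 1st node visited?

In-order visits the left subtree, then the node, then the right subtree.
At H: go left to L.
  L is a leaf — visit L.
Visit H.
At H: go right to V.
  At V: go left to D.
    At D: go left to N.
      At N: no left child.
      Visit N.
      At N: go right to W.
        W is a leaf — visit W.
    Visit D.
    At D: go right to X.
      X is a leaf — visit X.
  Visit V.
  At V: go right to S.
    At S: go left to Q.
      At Q: go left to K.
        K is a leaf — visit K.
      Visit Q.
      At Q: no right child.
    Visit S.
    At S: no right child.
Full in-order sequence: L, H, N, W, D, X, V, K, Q, S.

L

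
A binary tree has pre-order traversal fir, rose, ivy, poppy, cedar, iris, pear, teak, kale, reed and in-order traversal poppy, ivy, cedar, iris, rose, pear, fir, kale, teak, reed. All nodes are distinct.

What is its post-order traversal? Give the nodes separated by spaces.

The first element of pre-order is the root; it splits in-order into left and right subtrees.
Root fir: left subtree has 6 nodes {poppy, ivy, cedar, iris, rose, pear}, right has 3 {kale, teak, reed}.
  Root rose: left subtree has 4 nodes {poppy, ivy, cedar, iris}, right has 1 {pear}.
    Root ivy: left subtree has 1 node {poppy}, right has 2 {cedar, iris}.
      Root cedar: left subtree has 0 nodes { }, right has 1 {iris}.
  Root teak: left subtree has 1 node {kale}, right has 1 {reed}.

poppy iris cedar ivy pear rose kale reed teak fir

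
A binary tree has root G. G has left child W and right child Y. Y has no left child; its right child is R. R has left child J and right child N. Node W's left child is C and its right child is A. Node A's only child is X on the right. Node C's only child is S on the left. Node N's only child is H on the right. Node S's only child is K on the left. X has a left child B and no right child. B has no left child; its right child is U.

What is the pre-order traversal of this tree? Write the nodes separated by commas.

G, W, C, S, K, A, X, B, U, Y, R, J, N, H

Pre-order visits the node, then its left subtree, then its right subtree.
Visit G.
At G: go left to W.
  Visit W.
  At W: go left to C.
    Visit C.
    At C: go left to S.
      Visit S.
      At S: go left to K.
        K is a leaf — visit K.
      At S: no right child.
    At C: no right child.
  At W: go right to A.
    Visit A.
    At A: no left child.
    At A: go right to X.
      Visit X.
      At X: go left to B.
        Visit B.
        At B: no left child.
        At B: go right to U.
          U is a leaf — visit U.
      At X: no right child.
At G: go right to Y.
  Visit Y.
  At Y: no left child.
  At Y: go right to R.
    Visit R.
    At R: go left to J.
      J is a leaf — visit J.
    At R: go right to N.
      Visit N.
      At N: no left child.
      At N: go right to H.
        H is a leaf — visit H.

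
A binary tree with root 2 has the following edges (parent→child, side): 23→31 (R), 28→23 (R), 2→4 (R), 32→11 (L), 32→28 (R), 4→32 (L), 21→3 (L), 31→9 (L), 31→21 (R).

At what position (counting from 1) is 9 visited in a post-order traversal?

Post-order visits the left subtree, then the right subtree, then the node.
At 2: no left child.
At 2: go right to 4.
  At 4: go left to 32.
    At 32: go left to 11.
      11 is a leaf — visit 11.
    At 32: go right to 28.
      At 28: no left child.
      At 28: go right to 23.
        At 23: no left child.
        At 23: go right to 31.
          At 31: go left to 9.
            9 is a leaf — visit 9.
          At 31: go right to 21.
            At 21: go left to 3.
              3 is a leaf — visit 3.
            At 21: no right child.
            Visit 21.
          Visit 31.
        Visit 23.
      Visit 28.
    Visit 32.
  At 4: no right child.
  Visit 4.
Visit 2.
Full post-order sequence: 11, 9, 3, 21, 31, 23, 28, 32, 4, 2.

2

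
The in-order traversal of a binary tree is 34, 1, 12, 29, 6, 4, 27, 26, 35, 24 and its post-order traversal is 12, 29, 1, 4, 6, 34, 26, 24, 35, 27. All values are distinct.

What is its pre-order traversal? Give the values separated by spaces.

27 34 6 1 29 12 4 35 26 24

The last element of post-order is the root; it splits in-order into left and right subtrees.
Root 27: left subtree has 6 nodes {34, 1, 12, 29, 6, 4}, right has 3 {26, 35, 24}.
  Root 34: left subtree has 0 nodes { }, right has 5 {1, 12, 29, 6, 4}.
    Root 6: left subtree has 3 nodes {1, 12, 29}, right has 1 {4}.
      Root 1: left subtree has 0 nodes { }, right has 2 {12, 29}.
        Root 29: left subtree has 1 node {12}, right has 0 { }.
  Root 35: left subtree has 1 node {26}, right has 1 {24}.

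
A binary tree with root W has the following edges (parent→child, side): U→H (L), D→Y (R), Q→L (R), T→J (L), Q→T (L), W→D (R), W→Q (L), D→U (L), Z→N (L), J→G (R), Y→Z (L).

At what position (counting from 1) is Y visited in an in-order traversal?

12

In-order visits the left subtree, then the node, then the right subtree.
At W: go left to Q.
  At Q: go left to T.
    At T: go left to J.
      At J: no left child.
      Visit J.
      At J: go right to G.
        G is a leaf — visit G.
    Visit T.
    At T: no right child.
  Visit Q.
  At Q: go right to L.
    L is a leaf — visit L.
Visit W.
At W: go right to D.
  At D: go left to U.
    At U: go left to H.
      H is a leaf — visit H.
    Visit U.
    At U: no right child.
  Visit D.
  At D: go right to Y.
    At Y: go left to Z.
      At Z: go left to N.
        N is a leaf — visit N.
      Visit Z.
      At Z: no right child.
    Visit Y.
    At Y: no right child.
Full in-order sequence: J, G, T, Q, L, W, H, U, D, N, Z, Y.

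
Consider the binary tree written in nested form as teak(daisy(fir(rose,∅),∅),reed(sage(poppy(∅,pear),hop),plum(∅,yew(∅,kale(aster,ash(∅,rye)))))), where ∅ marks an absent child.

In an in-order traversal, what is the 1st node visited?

rose

In-order visits the left subtree, then the node, then the right subtree.
At teak: go left to daisy.
  At daisy: go left to fir.
    At fir: go left to rose.
      rose is a leaf — visit rose.
    Visit fir.
    At fir: no right child.
  Visit daisy.
  At daisy: no right child.
Visit teak.
At teak: go right to reed.
  At reed: go left to sage.
    At sage: go left to poppy.
      At poppy: no left child.
      Visit poppy.
      At poppy: go right to pear.
        pear is a leaf — visit pear.
    Visit sage.
    At sage: go right to hop.
      hop is a leaf — visit hop.
  Visit reed.
  At reed: go right to plum.
    At plum: no left child.
    Visit plum.
    At plum: go right to yew.
      At yew: no left child.
      Visit yew.
      At yew: go right to kale.
        At kale: go left to aster.
          aster is a leaf — visit aster.
        Visit kale.
        At kale: go right to ash.
          At ash: no left child.
          Visit ash.
          At ash: go right to rye.
            rye is a leaf — visit rye.
Full in-order sequence: rose, fir, daisy, teak, poppy, pear, sage, hop, reed, plum, yew, aster, kale, ash, rye.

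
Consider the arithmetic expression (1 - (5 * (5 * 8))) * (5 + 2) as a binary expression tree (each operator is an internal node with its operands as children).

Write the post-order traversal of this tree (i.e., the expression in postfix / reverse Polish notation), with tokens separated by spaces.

1 5 5 8 * * - 5 2 + *

Post-order on an expression tree gives postfix notation: for each operator, emit left operand, right operand, then the operator.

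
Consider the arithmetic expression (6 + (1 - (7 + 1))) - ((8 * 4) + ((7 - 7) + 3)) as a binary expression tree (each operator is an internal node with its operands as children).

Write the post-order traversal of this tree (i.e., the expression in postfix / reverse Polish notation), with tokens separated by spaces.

Post-order on an expression tree gives postfix notation: for each operator, emit left operand, right operand, then the operator.

6 1 7 1 + - + 8 4 * 7 7 - 3 + + -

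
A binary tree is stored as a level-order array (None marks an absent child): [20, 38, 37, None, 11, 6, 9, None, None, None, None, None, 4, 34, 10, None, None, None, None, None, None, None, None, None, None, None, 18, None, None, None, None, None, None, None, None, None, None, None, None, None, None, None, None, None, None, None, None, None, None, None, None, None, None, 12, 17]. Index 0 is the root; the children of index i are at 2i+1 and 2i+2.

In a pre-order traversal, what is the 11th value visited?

34

Pre-order visits the node, then its left subtree, then its right subtree.
Visit 20.
At 20: go left to 38.
  Visit 38.
  At 38: no left child.
  At 38: go right to 11.
    11 is a leaf — visit 11.
At 20: go right to 37.
  Visit 37.
  At 37: go left to 6.
    Visit 6.
    At 6: no left child.
    At 6: go right to 4.
      Visit 4.
      At 4: no left child.
      At 4: go right to 18.
        Visit 18.
        At 18: go left to 12.
          12 is a leaf — visit 12.
        At 18: go right to 17.
          17 is a leaf — visit 17.
  At 37: go right to 9.
    Visit 9.
    At 9: go left to 34.
      34 is a leaf — visit 34.
    At 9: go right to 10.
      10 is a leaf — visit 10.
Full pre-order sequence: 20, 38, 11, 37, 6, 4, 18, 12, 17, 9, 34, 10.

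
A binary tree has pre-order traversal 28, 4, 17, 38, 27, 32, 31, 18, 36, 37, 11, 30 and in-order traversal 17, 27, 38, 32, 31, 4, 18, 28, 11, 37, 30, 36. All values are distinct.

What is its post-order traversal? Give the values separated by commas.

27, 31, 32, 38, 17, 18, 4, 11, 30, 37, 36, 28

The first element of pre-order is the root; it splits in-order into left and right subtrees.
Root 28: left subtree has 7 nodes {17, 27, 38, 32, 31, 4, 18}, right has 4 {11, 37, 30, 36}.
  Root 4: left subtree has 5 nodes {17, 27, 38, 32, 31}, right has 1 {18}.
    Root 17: left subtree has 0 nodes { }, right has 4 {27, 38, 32, 31}.
      Root 38: left subtree has 1 node {27}, right has 2 {32, 31}.
        Root 32: left subtree has 0 nodes { }, right has 1 {31}.
  Root 36: left subtree has 3 nodes {11, 37, 30}, right has 0 { }.
    Root 37: left subtree has 1 node {11}, right has 1 {30}.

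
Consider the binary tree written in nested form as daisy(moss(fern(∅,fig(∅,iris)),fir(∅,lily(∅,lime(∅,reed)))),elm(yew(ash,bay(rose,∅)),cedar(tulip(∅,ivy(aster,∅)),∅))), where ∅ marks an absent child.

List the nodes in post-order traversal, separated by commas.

iris, fig, fern, reed, lime, lily, fir, moss, ash, rose, bay, yew, aster, ivy, tulip, cedar, elm, daisy

Post-order visits the left subtree, then the right subtree, then the node.
At daisy: go left to moss.
  At moss: go left to fern.
    At fern: no left child.
    At fern: go right to fig.
      At fig: no left child.
      At fig: go right to iris.
        iris is a leaf — visit iris.
      Visit fig.
    Visit fern.
  At moss: go right to fir.
    At fir: no left child.
    At fir: go right to lily.
      At lily: no left child.
      At lily: go right to lime.
        At lime: no left child.
        At lime: go right to reed.
          reed is a leaf — visit reed.
        Visit lime.
      Visit lily.
    Visit fir.
  Visit moss.
At daisy: go right to elm.
  At elm: go left to yew.
    At yew: go left to ash.
      ash is a leaf — visit ash.
    At yew: go right to bay.
      At bay: go left to rose.
        rose is a leaf — visit rose.
      At bay: no right child.
      Visit bay.
    Visit yew.
  At elm: go right to cedar.
    At cedar: go left to tulip.
      At tulip: no left child.
      At tulip: go right to ivy.
        At ivy: go left to aster.
          aster is a leaf — visit aster.
        At ivy: no right child.
        Visit ivy.
      Visit tulip.
    At cedar: no right child.
    Visit cedar.
  Visit elm.
Visit daisy.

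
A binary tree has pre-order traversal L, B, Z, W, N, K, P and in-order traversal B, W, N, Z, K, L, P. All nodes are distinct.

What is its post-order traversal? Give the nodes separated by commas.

N, W, K, Z, B, P, L

The first element of pre-order is the root; it splits in-order into left and right subtrees.
Root L: left subtree has 5 nodes {B, W, N, Z, K}, right has 1 {P}.
  Root B: left subtree has 0 nodes { }, right has 4 {W, N, Z, K}.
    Root Z: left subtree has 2 nodes {W, N}, right has 1 {K}.
      Root W: left subtree has 0 nodes { }, right has 1 {N}.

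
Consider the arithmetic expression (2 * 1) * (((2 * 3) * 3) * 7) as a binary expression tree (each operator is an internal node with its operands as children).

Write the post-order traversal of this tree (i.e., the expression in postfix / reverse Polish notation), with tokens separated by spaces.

2 1 * 2 3 * 3 * 7 * *

Post-order on an expression tree gives postfix notation: for each operator, emit left operand, right operand, then the operator.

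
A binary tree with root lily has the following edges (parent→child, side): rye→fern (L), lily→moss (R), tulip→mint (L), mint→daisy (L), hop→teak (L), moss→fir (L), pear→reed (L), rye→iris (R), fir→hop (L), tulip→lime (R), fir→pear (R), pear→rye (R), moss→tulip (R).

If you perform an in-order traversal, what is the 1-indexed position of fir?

4

In-order visits the left subtree, then the node, then the right subtree.
At lily: no left child.
Visit lily.
At lily: go right to moss.
  At moss: go left to fir.
    At fir: go left to hop.
      At hop: go left to teak.
        teak is a leaf — visit teak.
      Visit hop.
      At hop: no right child.
    Visit fir.
    At fir: go right to pear.
      At pear: go left to reed.
        reed is a leaf — visit reed.
      Visit pear.
      At pear: go right to rye.
        At rye: go left to fern.
          fern is a leaf — visit fern.
        Visit rye.
        At rye: go right to iris.
          iris is a leaf — visit iris.
  Visit moss.
  At moss: go right to tulip.
    At tulip: go left to mint.
      At mint: go left to daisy.
        daisy is a leaf — visit daisy.
      Visit mint.
      At mint: no right child.
    Visit tulip.
    At tulip: go right to lime.
      lime is a leaf — visit lime.
Full in-order sequence: lily, teak, hop, fir, reed, pear, fern, rye, iris, moss, daisy, mint, tulip, lime.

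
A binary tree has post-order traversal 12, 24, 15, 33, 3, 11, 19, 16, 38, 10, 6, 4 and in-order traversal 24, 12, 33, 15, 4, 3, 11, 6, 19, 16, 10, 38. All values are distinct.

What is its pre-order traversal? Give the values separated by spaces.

4 33 24 12 15 6 11 3 10 16 19 38

The last element of post-order is the root; it splits in-order into left and right subtrees.
Root 4: left subtree has 4 nodes {24, 12, 33, 15}, right has 7 {3, 11, 6, 19, 16, 10, 38}.
  Root 33: left subtree has 2 nodes {24, 12}, right has 1 {15}.
    Root 24: left subtree has 0 nodes { }, right has 1 {12}.
  Root 6: left subtree has 2 nodes {3, 11}, right has 4 {19, 16, 10, 38}.
    Root 11: left subtree has 1 node {3}, right has 0 { }.
    Root 10: left subtree has 2 nodes {19, 16}, right has 1 {38}.
      Root 16: left subtree has 1 node {19}, right has 0 { }.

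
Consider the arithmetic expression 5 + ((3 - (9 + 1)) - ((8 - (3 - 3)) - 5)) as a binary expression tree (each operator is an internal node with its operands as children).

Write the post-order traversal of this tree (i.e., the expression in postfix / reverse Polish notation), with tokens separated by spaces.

Post-order on an expression tree gives postfix notation: for each operator, emit left operand, right operand, then the operator.

5 3 9 1 + - 8 3 3 - - 5 - - +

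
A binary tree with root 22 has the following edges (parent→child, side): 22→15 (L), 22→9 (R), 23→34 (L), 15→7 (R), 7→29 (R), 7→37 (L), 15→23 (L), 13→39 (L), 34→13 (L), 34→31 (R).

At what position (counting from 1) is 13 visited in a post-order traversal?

2

Post-order visits the left subtree, then the right subtree, then the node.
At 22: go left to 15.
  At 15: go left to 23.
    At 23: go left to 34.
      At 34: go left to 13.
        At 13: go left to 39.
          39 is a leaf — visit 39.
        At 13: no right child.
        Visit 13.
      At 34: go right to 31.
        31 is a leaf — visit 31.
      Visit 34.
    At 23: no right child.
    Visit 23.
  At 15: go right to 7.
    At 7: go left to 37.
      37 is a leaf — visit 37.
    At 7: go right to 29.
      29 is a leaf — visit 29.
    Visit 7.
  Visit 15.
At 22: go right to 9.
  9 is a leaf — visit 9.
Visit 22.
Full post-order sequence: 39, 13, 31, 34, 23, 37, 29, 7, 15, 9, 22.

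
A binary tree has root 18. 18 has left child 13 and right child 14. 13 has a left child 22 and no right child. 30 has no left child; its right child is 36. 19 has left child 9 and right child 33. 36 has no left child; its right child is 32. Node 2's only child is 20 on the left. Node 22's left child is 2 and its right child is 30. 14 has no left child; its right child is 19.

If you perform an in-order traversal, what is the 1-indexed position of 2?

2

In-order visits the left subtree, then the node, then the right subtree.
At 18: go left to 13.
  At 13: go left to 22.
    At 22: go left to 2.
      At 2: go left to 20.
        20 is a leaf — visit 20.
      Visit 2.
      At 2: no right child.
    Visit 22.
    At 22: go right to 30.
      At 30: no left child.
      Visit 30.
      At 30: go right to 36.
        At 36: no left child.
        Visit 36.
        At 36: go right to 32.
          32 is a leaf — visit 32.
  Visit 13.
  At 13: no right child.
Visit 18.
At 18: go right to 14.
  At 14: no left child.
  Visit 14.
  At 14: go right to 19.
    At 19: go left to 9.
      9 is a leaf — visit 9.
    Visit 19.
    At 19: go right to 33.
      33 is a leaf — visit 33.
Full in-order sequence: 20, 2, 22, 30, 36, 32, 13, 18, 14, 9, 19, 33.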